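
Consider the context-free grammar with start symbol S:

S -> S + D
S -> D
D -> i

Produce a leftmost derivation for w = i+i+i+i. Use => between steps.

S=>S+D=>S+D+D=>S+D+D+D=>D+D+D+D=>i+D+D+D=>i+i+D+D=>i+i+i+D=>i+i+i+i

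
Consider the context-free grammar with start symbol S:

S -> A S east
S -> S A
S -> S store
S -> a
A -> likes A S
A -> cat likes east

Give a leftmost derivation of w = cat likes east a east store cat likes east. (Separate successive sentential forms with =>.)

S => S A   [S -> S A]
S A => S store A   [S -> S store]
S store A => A S east store A   [S -> A S east]
A S east store A => cat likes east S east store A   [A -> cat likes east]
cat likes east S east store A => cat likes east a east store A   [S -> a]
cat likes east a east store A => cat likes east a east store cat likes east   [A -> cat likes east]

S => S A => S store A => A S east store A => cat likes east S east store A => cat likes east a east store A => cat likes east a east store cat likes east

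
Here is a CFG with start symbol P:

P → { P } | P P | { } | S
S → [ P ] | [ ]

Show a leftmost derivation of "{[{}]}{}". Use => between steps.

P => PP => {P}P => {S}P => {[P]}P => {[{}]}P => {[{}]}{}

P => PP   [P → P P]
PP => {P}P   [P → { P }]
{P}P => {S}P   [P → S]
{S}P => {[P]}P   [S → [ P ]]
{[P]}P => {[{}]}P   [P → { }]
{[{}]}P => {[{}]}{}   [P → { }]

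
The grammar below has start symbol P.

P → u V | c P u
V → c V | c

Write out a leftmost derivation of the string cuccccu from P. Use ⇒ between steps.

P ⇒ cPu   [P → c P u]
cPu ⇒ cuVu   [P → u V]
cuVu ⇒ cucVu   [V → c V]
cucVu ⇒ cuccVu   [V → c V]
cuccVu ⇒ cucccVu   [V → c V]
cucccVu ⇒ cuccccu   [V → c]

P ⇒ cPu ⇒ cuVu ⇒ cucVu ⇒ cuccVu ⇒ cucccVu ⇒ cuccccu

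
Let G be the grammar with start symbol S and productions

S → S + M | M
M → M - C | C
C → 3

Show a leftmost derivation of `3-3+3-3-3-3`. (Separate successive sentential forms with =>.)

S => S+M => M+M => M-C+M => C-C+M => 3-C+M => 3-3+M => 3-3+M-C => 3-3+M-C-C => 3-3+M-C-C-C => 3-3+C-C-C-C => 3-3+3-C-C-C => 3-3+3-3-C-C => 3-3+3-3-3-C => 3-3+3-3-3-3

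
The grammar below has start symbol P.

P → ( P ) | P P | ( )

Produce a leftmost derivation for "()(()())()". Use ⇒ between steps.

P ⇒ PP   [P → P P]
PP ⇒ PPP   [P → P P]
PPP ⇒ ()PP   [P → ( )]
()PP ⇒ ()(P)P   [P → ( P )]
()(P)P ⇒ ()(PP)P   [P → P P]
()(PP)P ⇒ ()(()P)P   [P → ( )]
()(()P)P ⇒ ()(()())P   [P → ( )]
()(()())P ⇒ ()(()())()   [P → ( )]

P ⇒ PP ⇒ PPP ⇒ ()PP ⇒ ()(P)P ⇒ ()(PP)P ⇒ ()(()P)P ⇒ ()(()())P ⇒ ()(()())()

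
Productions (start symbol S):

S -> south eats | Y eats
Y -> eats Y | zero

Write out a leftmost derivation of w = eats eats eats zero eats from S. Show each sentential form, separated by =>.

S => Y eats => eats Y eats => eats eats Y eats => eats eats eats Y eats => eats eats eats zero eats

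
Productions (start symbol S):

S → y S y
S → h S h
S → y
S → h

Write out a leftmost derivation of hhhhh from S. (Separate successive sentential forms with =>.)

S => hSh   [S → h S h]
hSh => hhShh   [S → h S h]
hhShh => hhhhh   [S → h]

S => hSh => hhShh => hhhhh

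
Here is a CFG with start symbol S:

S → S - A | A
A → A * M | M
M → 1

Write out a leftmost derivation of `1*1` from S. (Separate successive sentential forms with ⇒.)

S ⇒ A   [S → A]
A ⇒ A*M   [A → A * M]
A*M ⇒ M*M   [A → M]
M*M ⇒ 1*M   [M → 1]
1*M ⇒ 1*1   [M → 1]

S⇒A⇒A*M⇒M*M⇒1*M⇒1*1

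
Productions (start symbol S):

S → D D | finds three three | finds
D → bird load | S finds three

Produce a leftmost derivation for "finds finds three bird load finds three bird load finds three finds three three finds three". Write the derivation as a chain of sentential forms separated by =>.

S => D D   [S → D D]
D D => S finds three D   [D → S finds three]
S finds three D => D D finds three D   [S → D D]
D D finds three D => S finds three D finds three D   [D → S finds three]
S finds three D finds three D => D D finds three D finds three D   [S → D D]
D D finds three D finds three D => S finds three D finds three D finds three D   [D → S finds three]
S finds three D finds three D finds three D => finds finds three D finds three D finds three D   [S → finds]
finds finds three D finds three D finds three D => finds finds three bird load finds three D finds three D   [D → bird load]
finds finds three bird load finds three D finds three D => finds finds three bird load finds three bird load finds three D   [D → bird load]
finds finds three bird load finds three bird load finds three D => finds finds three bird load finds three bird load finds three S finds three   [D → S finds three]
finds finds three bird load finds three bird load finds three S finds three => finds finds three bird load finds three bird load finds three finds three three finds three   [S → finds three three]

S => D D => S finds three D => D D finds three D => S finds three D finds three D => D D finds three D finds three D => S finds three D finds three D finds three D => finds finds three D finds three D finds three D => finds finds three bird load finds three D finds three D => finds finds three bird load finds three bird load finds three D => finds finds three bird load finds three bird load finds three S finds three => finds finds three bird load finds three bird load finds three finds three three finds three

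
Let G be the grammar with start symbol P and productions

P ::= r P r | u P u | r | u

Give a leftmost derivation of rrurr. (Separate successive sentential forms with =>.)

P => rPr => rrPrr => rrurr

P => rPr   [P ::= r P r]
rPr => rrPrr   [P ::= r P r]
rrPrr => rrurr   [P ::= u]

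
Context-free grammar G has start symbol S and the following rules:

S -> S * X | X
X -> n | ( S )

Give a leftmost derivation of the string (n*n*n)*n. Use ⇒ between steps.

S ⇒ S*X   [S -> S * X]
S*X ⇒ X*X   [S -> X]
X*X ⇒ (S)*X   [X -> ( S )]
(S)*X ⇒ (S*X)*X   [S -> S * X]
(S*X)*X ⇒ (S*X*X)*X   [S -> S * X]
(S*X*X)*X ⇒ (X*X*X)*X   [S -> X]
(X*X*X)*X ⇒ (n*X*X)*X   [X -> n]
(n*X*X)*X ⇒ (n*n*X)*X   [X -> n]
(n*n*X)*X ⇒ (n*n*n)*X   [X -> n]
(n*n*n)*X ⇒ (n*n*n)*n   [X -> n]

S ⇒ S*X ⇒ X*X ⇒ (S)*X ⇒ (S*X)*X ⇒ (S*X*X)*X ⇒ (X*X*X)*X ⇒ (n*X*X)*X ⇒ (n*n*X)*X ⇒ (n*n*n)*X ⇒ (n*n*n)*n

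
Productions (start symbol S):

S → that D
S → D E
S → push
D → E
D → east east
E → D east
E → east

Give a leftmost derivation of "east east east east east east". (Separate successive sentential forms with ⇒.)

S ⇒ D E   [S → D E]
D E ⇒ E E   [D → E]
E E ⇒ D east E   [E → D east]
D east E ⇒ E east E   [D → E]
E east E ⇒ D east east E   [E → D east]
D east east E ⇒ E east east E   [D → E]
E east east E ⇒ D east east east E   [E → D east]
D east east east E ⇒ E east east east E   [D → E]
E east east east E ⇒ D east east east east E   [E → D east]
D east east east east E ⇒ E east east east east E   [D → E]
E east east east east E ⇒ east east east east east E   [E → east]
east east east east east E ⇒ east east east east east east   [E → east]

S ⇒ D E ⇒ E E ⇒ D east E ⇒ E east E ⇒ D east east E ⇒ E east east E ⇒ D east east east E ⇒ E east east east E ⇒ D east east east east E ⇒ E east east east east E ⇒ east east east east east E ⇒ east east east east east east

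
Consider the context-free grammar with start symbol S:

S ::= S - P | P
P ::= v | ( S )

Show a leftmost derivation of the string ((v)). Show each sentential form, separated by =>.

S => P => (S) => (P) => ((S)) => ((P)) => ((v))

S => P   [S ::= P]
P => (S)   [P ::= ( S )]
(S) => (P)   [S ::= P]
(P) => ((S))   [P ::= ( S )]
((S)) => ((P))   [S ::= P]
((P)) => ((v))   [P ::= v]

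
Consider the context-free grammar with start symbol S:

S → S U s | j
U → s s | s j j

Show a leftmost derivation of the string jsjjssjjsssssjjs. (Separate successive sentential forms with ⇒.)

S⇒SUs⇒SUsUs⇒SUsUsUs⇒SUsUsUsUs⇒jUsUsUsUs⇒jsjjsUsUsUs⇒jsjjssjjsUsUs⇒jsjjssjjssssUs⇒jsjjssjjsssssjjs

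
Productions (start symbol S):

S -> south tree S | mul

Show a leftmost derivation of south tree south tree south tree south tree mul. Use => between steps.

S => south tree S => south tree south tree S => south tree south tree south tree S => south tree south tree south tree south tree S => south tree south tree south tree south tree mul

S => south tree S   [S -> south tree S]
south tree S => south tree south tree S   [S -> south tree S]
south tree south tree S => south tree south tree south tree S   [S -> south tree S]
south tree south tree south tree S => south tree south tree south tree south tree S   [S -> south tree S]
south tree south tree south tree south tree S => south tree south tree south tree south tree mul   [S -> mul]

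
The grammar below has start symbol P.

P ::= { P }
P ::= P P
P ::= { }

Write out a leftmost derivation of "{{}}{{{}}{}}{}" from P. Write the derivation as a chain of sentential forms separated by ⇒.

P ⇒ PP ⇒ PPP ⇒ {P}PP ⇒ {{}}PP ⇒ {{}}{P}P ⇒ {{}}{PP}P ⇒ {{}}{{P}P}P ⇒ {{}}{{{}}P}P ⇒ {{}}{{{}}{}}P ⇒ {{}}{{{}}{}}{}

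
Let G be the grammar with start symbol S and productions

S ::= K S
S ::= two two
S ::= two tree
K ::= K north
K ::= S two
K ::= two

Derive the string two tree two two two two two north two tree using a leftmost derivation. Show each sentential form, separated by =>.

S => K S   [S ::= K S]
K S => S two S   [K ::= S two]
S two S => two tree two S   [S ::= two tree]
two tree two S => two tree two K S   [S ::= K S]
two tree two K S => two tree two two S   [K ::= two]
two tree two two S => two tree two two K S   [S ::= K S]
two tree two two K S => two tree two two K north S   [K ::= K north]
two tree two two K north S => two tree two two S two north S   [K ::= S two]
two tree two two S two north S => two tree two two two two two north S   [S ::= two two]
two tree two two two two two north S => two tree two two two two two north two tree   [S ::= two tree]

S => K S => S two S => two tree two S => two tree two K S => two tree two two S => two tree two two K S => two tree two two K north S => two tree two two S two north S => two tree two two two two two north S => two tree two two two two two north two tree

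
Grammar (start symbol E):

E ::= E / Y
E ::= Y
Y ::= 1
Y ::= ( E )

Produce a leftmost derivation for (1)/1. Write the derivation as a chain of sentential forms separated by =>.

E=>E/Y=>Y/Y=>(E)/Y=>(Y)/Y=>(1)/Y=>(1)/1

E => E/Y   [E ::= E / Y]
E/Y => Y/Y   [E ::= Y]
Y/Y => (E)/Y   [Y ::= ( E )]
(E)/Y => (Y)/Y   [E ::= Y]
(Y)/Y => (1)/Y   [Y ::= 1]
(1)/Y => (1)/1   [Y ::= 1]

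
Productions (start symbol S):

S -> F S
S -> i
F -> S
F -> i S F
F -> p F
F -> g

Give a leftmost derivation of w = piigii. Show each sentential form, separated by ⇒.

S ⇒ FS ⇒ pFS ⇒ pSS ⇒ pFSS ⇒ piSFSS ⇒ piiFSS ⇒ piigSS ⇒ piigiS ⇒ piigii

S ⇒ FS   [S -> F S]
FS ⇒ pFS   [F -> p F]
pFS ⇒ pSS   [F -> S]
pSS ⇒ pFSS   [S -> F S]
pFSS ⇒ piSFSS   [F -> i S F]
piSFSS ⇒ piiFSS   [S -> i]
piiFSS ⇒ piigSS   [F -> g]
piigSS ⇒ piigiS   [S -> i]
piigiS ⇒ piigii   [S -> i]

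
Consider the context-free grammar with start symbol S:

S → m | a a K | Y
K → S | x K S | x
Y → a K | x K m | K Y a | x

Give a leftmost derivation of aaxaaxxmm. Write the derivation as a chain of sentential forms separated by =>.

S=>aaK=>aaxKS=>aaxSS=>aaxaaKS=>aaxaaxKSS=>aaxaaxxSS=>aaxaaxxmS=>aaxaaxxmm

S => aaK   [S → a a K]
aaK => aaxKS   [K → x K S]
aaxKS => aaxSS   [K → S]
aaxSS => aaxaaKS   [S → a a K]
aaxaaKS => aaxaaxKSS   [K → x K S]
aaxaaxKSS => aaxaaxxSS   [K → x]
aaxaaxxSS => aaxaaxxmS   [S → m]
aaxaaxxmS => aaxaaxxmm   [S → m]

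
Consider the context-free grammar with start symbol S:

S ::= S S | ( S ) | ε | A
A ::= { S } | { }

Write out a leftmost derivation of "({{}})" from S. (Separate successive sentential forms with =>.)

S => (S) => (SS) => (AS) => ({S}S) => ({A}S) => ({{}}S) => ({{}})

S => (S)   [S ::= ( S )]
(S) => (SS)   [S ::= S S]
(SS) => (AS)   [S ::= A]
(AS) => ({S}S)   [A ::= { S }]
({S}S) => ({A}S)   [S ::= A]
({A}S) => ({{}}S)   [A ::= { }]
({{}}S) => ({{}})   [S ::= ε]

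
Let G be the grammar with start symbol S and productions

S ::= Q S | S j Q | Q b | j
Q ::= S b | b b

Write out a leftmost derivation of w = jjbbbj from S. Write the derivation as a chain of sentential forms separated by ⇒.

S ⇒ QS ⇒ SbS ⇒ SjQbS ⇒ jjQbS ⇒ jjbbbS ⇒ jjbbbj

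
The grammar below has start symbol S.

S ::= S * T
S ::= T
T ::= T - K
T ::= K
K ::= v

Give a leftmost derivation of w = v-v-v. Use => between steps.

S => T   [S ::= T]
T => T-K   [T ::= T - K]
T-K => T-K-K   [T ::= T - K]
T-K-K => K-K-K   [T ::= K]
K-K-K => v-K-K   [K ::= v]
v-K-K => v-v-K   [K ::= v]
v-v-K => v-v-v   [K ::= v]

S=>T=>T-K=>T-K-K=>K-K-K=>v-K-K=>v-v-K=>v-v-v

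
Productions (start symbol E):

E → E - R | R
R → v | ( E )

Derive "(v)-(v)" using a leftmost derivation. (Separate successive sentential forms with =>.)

E => E-R => R-R => (E)-R => (R)-R => (v)-R => (v)-(E) => (v)-(R) => (v)-(v)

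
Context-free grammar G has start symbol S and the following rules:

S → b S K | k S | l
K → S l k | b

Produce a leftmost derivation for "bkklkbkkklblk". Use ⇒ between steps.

S ⇒ bSK   [S → b S K]
bSK ⇒ bkSK   [S → k S]
bkSK ⇒ bkkSK   [S → k S]
bkkSK ⇒ bkklK   [S → l]
bkklK ⇒ bkklSlk   [K → S l k]
bkklSlk ⇒ bkklkSlk   [S → k S]
bkklkSlk ⇒ bkklkbSKlk   [S → b S K]
bkklkbSKlk ⇒ bkklkbkSKlk   [S → k S]
bkklkbkSKlk ⇒ bkklkbkkSKlk   [S → k S]
bkklkbkkSKlk ⇒ bkklkbkkkSKlk   [S → k S]
bkklkbkkkSKlk ⇒ bkklkbkkklKlk   [S → l]
bkklkbkkklKlk ⇒ bkklkbkkklblk   [K → b]

S ⇒ bSK ⇒ bkSK ⇒ bkkSK ⇒ bkklK ⇒ bkklSlk ⇒ bkklkSlk ⇒ bkklkbSKlk ⇒ bkklkbkSKlk ⇒ bkklkbkkSKlk ⇒ bkklkbkkkSKlk ⇒ bkklkbkkklKlk ⇒ bkklkbkkklblk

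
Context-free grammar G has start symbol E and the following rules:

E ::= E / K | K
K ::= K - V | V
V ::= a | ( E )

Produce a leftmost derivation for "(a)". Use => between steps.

E => K   [E ::= K]
K => V   [K ::= V]
V => (E)   [V ::= ( E )]
(E) => (K)   [E ::= K]
(K) => (V)   [K ::= V]
(V) => (a)   [V ::= a]

E => K => V => (E) => (K) => (V) => (a)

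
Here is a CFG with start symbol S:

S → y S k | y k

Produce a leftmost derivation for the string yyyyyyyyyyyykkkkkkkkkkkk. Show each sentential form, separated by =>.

S => ySk   [S → y S k]
ySk => yySkk   [S → y S k]
yySkk => yyySkkk   [S → y S k]
yyySkkk => yyyySkkkk   [S → y S k]
yyyySkkkk => yyyyySkkkkk   [S → y S k]
yyyyySkkkkk => yyyyyySkkkkkk   [S → y S k]
yyyyyySkkkkkk => yyyyyyySkkkkkkk   [S → y S k]
yyyyyyySkkkkkkk => yyyyyyyySkkkkkkkk   [S → y S k]
yyyyyyyySkkkkkkkk => yyyyyyyyySkkkkkkkkk   [S → y S k]
yyyyyyyyySkkkkkkkkk => yyyyyyyyyySkkkkkkkkkk   [S → y S k]
yyyyyyyyyySkkkkkkkkkk => yyyyyyyyyyySkkkkkkkkkkk   [S → y S k]
yyyyyyyyyyySkkkkkkkkkkk => yyyyyyyyyyyykkkkkkkkkkkk   [S → y k]

S=>ySk=>yySkk=>yyySkkk=>yyyySkkkk=>yyyyySkkkkk=>yyyyyySkkkkkk=>yyyyyyySkkkkkkk=>yyyyyyyySkkkkkkkk=>yyyyyyyyySkkkkkkkkk=>yyyyyyyyyySkkkkkkkkkk=>yyyyyyyyyyySkkkkkkkkkkk=>yyyyyyyyyyyykkkkkkkkkkkk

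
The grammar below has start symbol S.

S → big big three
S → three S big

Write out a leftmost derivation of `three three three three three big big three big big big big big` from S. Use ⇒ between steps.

S ⇒ three S big   [S → three S big]
three S big ⇒ three three S big big   [S → three S big]
three three S big big ⇒ three three three S big big big   [S → three S big]
three three three S big big big ⇒ three three three three S big big big big   [S → three S big]
three three three three S big big big big ⇒ three three three three three S big big big big big   [S → three S big]
three three three three three S big big big big big ⇒ three three three three three big big three big big big big big   [S → big big three]

S ⇒ three S big ⇒ three three S big big ⇒ three three three S big big big ⇒ three three three three S big big big big ⇒ three three three three three S big big big big big ⇒ three three three three three big big three big big big big big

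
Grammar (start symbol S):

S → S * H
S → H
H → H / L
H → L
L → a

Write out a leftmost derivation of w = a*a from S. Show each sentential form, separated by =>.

S=>S*H=>H*H=>L*H=>a*H=>a*L=>a*a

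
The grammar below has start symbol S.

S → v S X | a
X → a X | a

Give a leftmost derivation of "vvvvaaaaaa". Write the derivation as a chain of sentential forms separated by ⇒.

S ⇒ vSX ⇒ vvSXX ⇒ vvvSXXX ⇒ vvvvSXXXX ⇒ vvvvaXXXX ⇒ vvvvaaXXXX ⇒ vvvvaaaXXX ⇒ vvvvaaaaXX ⇒ vvvvaaaaaX ⇒ vvvvaaaaaa

S ⇒ vSX   [S → v S X]
vSX ⇒ vvSXX   [S → v S X]
vvSXX ⇒ vvvSXXX   [S → v S X]
vvvSXXX ⇒ vvvvSXXXX   [S → v S X]
vvvvSXXXX ⇒ vvvvaXXXX   [S → a]
vvvvaXXXX ⇒ vvvvaaXXXX   [X → a X]
vvvvaaXXXX ⇒ vvvvaaaXXX   [X → a]
vvvvaaaXXX ⇒ vvvvaaaaXX   [X → a]
vvvvaaaaXX ⇒ vvvvaaaaaX   [X → a]
vvvvaaaaaX ⇒ vvvvaaaaaa   [X → a]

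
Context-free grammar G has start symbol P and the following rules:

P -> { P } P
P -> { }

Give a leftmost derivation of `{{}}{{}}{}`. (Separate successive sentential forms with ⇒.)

P ⇒ {P}P ⇒ {{}}P ⇒ {{}}{P}P ⇒ {{}}{{}}P ⇒ {{}}{{}}{}

P ⇒ {P}P   [P -> { P } P]
{P}P ⇒ {{}}P   [P -> { }]
{{}}P ⇒ {{}}{P}P   [P -> { P } P]
{{}}{P}P ⇒ {{}}{{}}P   [P -> { }]
{{}}{{}}P ⇒ {{}}{{}}{}   [P -> { }]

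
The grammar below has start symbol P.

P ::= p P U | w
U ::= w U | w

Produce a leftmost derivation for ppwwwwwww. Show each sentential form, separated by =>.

P => pPU => ppPUU => ppwUU => ppwwUU => ppwwwUU => ppwwwwU => ppwwwwwU => ppwwwwwwU => ppwwwwwww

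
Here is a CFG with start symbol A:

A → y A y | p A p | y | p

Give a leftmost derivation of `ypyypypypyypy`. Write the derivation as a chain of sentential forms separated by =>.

A => yAy   [A → y A y]
yAy => ypApy   [A → p A p]
ypApy => ypyAypy   [A → y A y]
ypyAypy => ypyyAyypy   [A → y A y]
ypyyAyypy => ypyypApyypy   [A → p A p]
ypyypApyypy => ypyypyAypyypy   [A → y A y]
ypyypyAypyypy => ypyypypypyypy   [A → p]

A=>yAy=>ypApy=>ypyAypy=>ypyyAyypy=>ypyypApyypy=>ypyypyAypyypy=>ypyypypypyypy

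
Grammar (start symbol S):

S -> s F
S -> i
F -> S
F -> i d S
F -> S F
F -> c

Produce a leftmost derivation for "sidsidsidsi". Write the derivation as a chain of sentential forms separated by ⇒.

S ⇒ sF ⇒ sidS ⇒ sidsF ⇒ sidsidS ⇒ sidsidsF ⇒ sidsidsidS ⇒ sidsidsidsF ⇒ sidsidsidsS ⇒ sidsidsidsi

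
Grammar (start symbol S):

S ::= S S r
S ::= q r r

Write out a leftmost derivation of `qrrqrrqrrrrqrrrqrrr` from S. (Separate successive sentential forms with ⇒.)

S ⇒ SSr   [S ::= S S r]
SSr ⇒ SSrSr   [S ::= S S r]
SSrSr ⇒ SSrSrSr   [S ::= S S r]
SSrSrSr ⇒ qrrSrSrSr   [S ::= q r r]
qrrSrSrSr ⇒ qrrSSrrSrSr   [S ::= S S r]
qrrSSrrSrSr ⇒ qrrqrrSrrSrSr   [S ::= q r r]
qrrqrrSrrSrSr ⇒ qrrqrrqrrrrSrSr   [S ::= q r r]
qrrqrrqrrrrSrSr ⇒ qrrqrrqrrrrqrrrSr   [S ::= q r r]
qrrqrrqrrrrqrrrSr ⇒ qrrqrrqrrrrqrrrqrrr   [S ::= q r r]

S ⇒ SSr ⇒ SSrSr ⇒ SSrSrSr ⇒ qrrSrSrSr ⇒ qrrSSrrSrSr ⇒ qrrqrrSrrSrSr ⇒ qrrqrrqrrrrSrSr ⇒ qrrqrrqrrrrqrrrSr ⇒ qrrqrrqrrrrqrrrqrrr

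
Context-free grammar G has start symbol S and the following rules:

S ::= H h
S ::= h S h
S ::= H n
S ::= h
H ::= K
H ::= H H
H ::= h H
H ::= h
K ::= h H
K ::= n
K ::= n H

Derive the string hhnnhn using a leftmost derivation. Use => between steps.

S => Hn   [S ::= H n]
Hn => hHn   [H ::= h H]
hHn => hKn   [H ::= K]
hKn => hhHn   [K ::= h H]
hhHn => hhKn   [H ::= K]
hhKn => hhnHn   [K ::= n H]
hhnHn => hhnHHn   [H ::= H H]
hhnHHn => hhnKHn   [H ::= K]
hhnKHn => hhnnHn   [K ::= n]
hhnnHn => hhnnhn   [H ::= h]

S => Hn => hHn => hKn => hhHn => hhKn => hhnHn => hhnHHn => hhnKHn => hhnnHn => hhnnhn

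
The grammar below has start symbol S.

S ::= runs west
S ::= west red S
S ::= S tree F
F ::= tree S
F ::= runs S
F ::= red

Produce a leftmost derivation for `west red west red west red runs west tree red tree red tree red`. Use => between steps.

S => S tree F   [S ::= S tree F]
S tree F => S tree F tree F   [S ::= S tree F]
S tree F tree F => west red S tree F tree F   [S ::= west red S]
west red S tree F tree F => west red west red S tree F tree F   [S ::= west red S]
west red west red S tree F tree F => west red west red west red S tree F tree F   [S ::= west red S]
west red west red west red S tree F tree F => west red west red west red S tree F tree F tree F   [S ::= S tree F]
west red west red west red S tree F tree F tree F => west red west red west red runs west tree F tree F tree F   [S ::= runs west]
west red west red west red runs west tree F tree F tree F => west red west red west red runs west tree red tree F tree F   [F ::= red]
west red west red west red runs west tree red tree F tree F => west red west red west red runs west tree red tree red tree F   [F ::= red]
west red west red west red runs west tree red tree red tree F => west red west red west red runs west tree red tree red tree red   [F ::= red]

S => S tree F => S tree F tree F => west red S tree F tree F => west red west red S tree F tree F => west red west red west red S tree F tree F => west red west red west red S tree F tree F tree F => west red west red west red runs west tree F tree F tree F => west red west red west red runs west tree red tree F tree F => west red west red west red runs west tree red tree red tree F => west red west red west red runs west tree red tree red tree red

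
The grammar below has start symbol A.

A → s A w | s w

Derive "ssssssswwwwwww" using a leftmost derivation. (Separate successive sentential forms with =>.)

A => sAw => ssAww => sssAwww => ssssAwwww => sssssAwwwww => ssssssAwwwwww => ssssssswwwwwww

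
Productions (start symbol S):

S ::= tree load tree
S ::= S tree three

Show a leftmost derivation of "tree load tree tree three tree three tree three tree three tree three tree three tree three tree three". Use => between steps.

S => S tree three => S tree three tree three => S tree three tree three tree three => S tree three tree three tree three tree three => S tree three tree three tree three tree three tree three => S tree three tree three tree three tree three tree three tree three => S tree three tree three tree three tree three tree three tree three tree three => S tree three tree three tree three tree three tree three tree three tree three tree three => tree load tree tree three tree three tree three tree three tree three tree three tree three tree three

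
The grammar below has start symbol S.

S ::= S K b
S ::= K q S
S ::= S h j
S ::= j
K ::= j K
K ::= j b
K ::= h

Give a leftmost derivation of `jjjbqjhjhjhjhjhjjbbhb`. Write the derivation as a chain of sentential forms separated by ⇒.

S ⇒ SKb   [S ::= S K b]
SKb ⇒ SKbKb   [S ::= S K b]
SKbKb ⇒ ShjKbKb   [S ::= S h j]
ShjKbKb ⇒ ShjhjKbKb   [S ::= S h j]
ShjhjKbKb ⇒ ShjhjhjKbKb   [S ::= S h j]
ShjhjhjKbKb ⇒ ShjhjhjhjKbKb   [S ::= S h j]
ShjhjhjhjKbKb ⇒ KqShjhjhjhjKbKb   [S ::= K q S]
KqShjhjhjhjKbKb ⇒ jKqShjhjhjhjKbKb   [K ::= j K]
jKqShjhjhjhjKbKb ⇒ jjKqShjhjhjhjKbKb   [K ::= j K]
jjKqShjhjhjhjKbKb ⇒ jjjbqShjhjhjhjKbKb   [K ::= j b]
jjjbqShjhjhjhjKbKb ⇒ jjjbqShjhjhjhjhjKbKb   [S ::= S h j]
jjjbqShjhjhjhjhjKbKb ⇒ jjjbqjhjhjhjhjhjKbKb   [S ::= j]
jjjbqjhjhjhjhjhjKbKb ⇒ jjjbqjhjhjhjhjhjjbbKb   [K ::= j b]
jjjbqjhjhjhjhjhjjbbKb ⇒ jjjbqjhjhjhjhjhjjbbhb   [K ::= h]

S ⇒ SKb ⇒ SKbKb ⇒ ShjKbKb ⇒ ShjhjKbKb ⇒ ShjhjhjKbKb ⇒ ShjhjhjhjKbKb ⇒ KqShjhjhjhjKbKb ⇒ jKqShjhjhjhjKbKb ⇒ jjKqShjhjhjhjKbKb ⇒ jjjbqShjhjhjhjKbKb ⇒ jjjbqShjhjhjhjhjKbKb ⇒ jjjbqjhjhjhjhjhjKbKb ⇒ jjjbqjhjhjhjhjhjjbbKb ⇒ jjjbqjhjhjhjhjhjjbbhb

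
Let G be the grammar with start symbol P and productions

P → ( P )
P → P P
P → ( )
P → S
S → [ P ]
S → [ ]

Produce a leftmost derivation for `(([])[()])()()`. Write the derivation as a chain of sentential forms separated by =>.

P => PP => PPP => (P)PP => (PP)PP => ((P)P)PP => ((S)P)PP => (([])P)PP => (([])S)PP => (([])[P])PP => (([])[()])PP => (([])[()])()P => (([])[()])()()

P => PP   [P → P P]
PP => PPP   [P → P P]
PPP => (P)PP   [P → ( P )]
(P)PP => (PP)PP   [P → P P]
(PP)PP => ((P)P)PP   [P → ( P )]
((P)P)PP => ((S)P)PP   [P → S]
((S)P)PP => (([])P)PP   [S → [ ]]
(([])P)PP => (([])S)PP   [P → S]
(([])S)PP => (([])[P])PP   [S → [ P ]]
(([])[P])PP => (([])[()])PP   [P → ( )]
(([])[()])PP => (([])[()])()P   [P → ( )]
(([])[()])()P => (([])[()])()()   [P → ( )]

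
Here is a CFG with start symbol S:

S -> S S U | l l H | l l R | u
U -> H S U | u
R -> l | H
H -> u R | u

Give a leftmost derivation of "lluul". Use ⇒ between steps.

S ⇒ llR   [S -> l l R]
llR ⇒ llH   [R -> H]
llH ⇒ lluR   [H -> u R]
lluR ⇒ lluH   [R -> H]
lluH ⇒ lluuR   [H -> u R]
lluuR ⇒ lluul   [R -> l]

S ⇒ llR ⇒ llH ⇒ lluR ⇒ lluH ⇒ lluuR ⇒ lluul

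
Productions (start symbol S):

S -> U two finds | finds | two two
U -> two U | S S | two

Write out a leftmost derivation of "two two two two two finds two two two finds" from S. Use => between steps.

S => U two finds => two U two finds => two S S two finds => two U two finds S two finds => two two U two finds S two finds => two two two U two finds S two finds => two two two two two finds S two finds => two two two two two finds two two two finds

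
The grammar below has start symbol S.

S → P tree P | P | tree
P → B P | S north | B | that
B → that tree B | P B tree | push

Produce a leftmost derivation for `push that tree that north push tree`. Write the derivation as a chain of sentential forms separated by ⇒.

S ⇒ P ⇒ B ⇒ P B tree ⇒ S north B tree ⇒ P tree P north B tree ⇒ B P tree P north B tree ⇒ push P tree P north B tree ⇒ push that tree P north B tree ⇒ push that tree that north B tree ⇒ push that tree that north push tree

S ⇒ P   [S → P]
P ⇒ B   [P → B]
B ⇒ P B tree   [B → P B tree]
P B tree ⇒ S north B tree   [P → S north]
S north B tree ⇒ P tree P north B tree   [S → P tree P]
P tree P north B tree ⇒ B P tree P north B tree   [P → B P]
B P tree P north B tree ⇒ push P tree P north B tree   [B → push]
push P tree P north B tree ⇒ push that tree P north B tree   [P → that]
push that tree P north B tree ⇒ push that tree that north B tree   [P → that]
push that tree that north B tree ⇒ push that tree that north push tree   [B → push]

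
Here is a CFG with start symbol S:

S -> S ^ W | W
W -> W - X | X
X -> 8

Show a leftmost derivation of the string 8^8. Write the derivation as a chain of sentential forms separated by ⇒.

S ⇒ S^W   [S -> S ^ W]
S^W ⇒ W^W   [S -> W]
W^W ⇒ X^W   [W -> X]
X^W ⇒ 8^W   [X -> 8]
8^W ⇒ 8^X   [W -> X]
8^X ⇒ 8^8   [X -> 8]

S ⇒ S^W ⇒ W^W ⇒ X^W ⇒ 8^W ⇒ 8^X ⇒ 8^8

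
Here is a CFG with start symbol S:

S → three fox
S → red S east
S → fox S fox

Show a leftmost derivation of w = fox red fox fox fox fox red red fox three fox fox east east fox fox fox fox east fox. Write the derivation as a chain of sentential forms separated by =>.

S => fox S fox => fox red S east fox => fox red fox S fox east fox => fox red fox fox S fox fox east fox => fox red fox fox fox S fox fox fox east fox => fox red fox fox fox fox S fox fox fox fox east fox => fox red fox fox fox fox red S east fox fox fox fox east fox => fox red fox fox fox fox red red S east east fox fox fox fox east fox => fox red fox fox fox fox red red fox S fox east east fox fox fox fox east fox => fox red fox fox fox fox red red fox three fox fox east east fox fox fox fox east fox

S => fox S fox   [S → fox S fox]
fox S fox => fox red S east fox   [S → red S east]
fox red S east fox => fox red fox S fox east fox   [S → fox S fox]
fox red fox S fox east fox => fox red fox fox S fox fox east fox   [S → fox S fox]
fox red fox fox S fox fox east fox => fox red fox fox fox S fox fox fox east fox   [S → fox S fox]
fox red fox fox fox S fox fox fox east fox => fox red fox fox fox fox S fox fox fox fox east fox   [S → fox S fox]
fox red fox fox fox fox S fox fox fox fox east fox => fox red fox fox fox fox red S east fox fox fox fox east fox   [S → red S east]
fox red fox fox fox fox red S east fox fox fox fox east fox => fox red fox fox fox fox red red S east east fox fox fox fox east fox   [S → red S east]
fox red fox fox fox fox red red S east east fox fox fox fox east fox => fox red fox fox fox fox red red fox S fox east east fox fox fox fox east fox   [S → fox S fox]
fox red fox fox fox fox red red fox S fox east east fox fox fox fox east fox => fox red fox fox fox fox red red fox three fox fox east east fox fox fox fox east fox   [S → three fox]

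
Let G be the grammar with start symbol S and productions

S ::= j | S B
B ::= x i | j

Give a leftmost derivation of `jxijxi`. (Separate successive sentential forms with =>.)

S=>SB=>SBB=>SBBB=>jBBB=>jxiBB=>jxijB=>jxijxi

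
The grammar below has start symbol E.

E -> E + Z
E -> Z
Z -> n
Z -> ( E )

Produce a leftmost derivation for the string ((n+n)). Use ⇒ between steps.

E ⇒ Z   [E -> Z]
Z ⇒ (E)   [Z -> ( E )]
(E) ⇒ (Z)   [E -> Z]
(Z) ⇒ ((E))   [Z -> ( E )]
((E)) ⇒ ((E+Z))   [E -> E + Z]
((E+Z)) ⇒ ((Z+Z))   [E -> Z]
((Z+Z)) ⇒ ((n+Z))   [Z -> n]
((n+Z)) ⇒ ((n+n))   [Z -> n]

E ⇒ Z ⇒ (E) ⇒ (Z) ⇒ ((E)) ⇒ ((E+Z)) ⇒ ((Z+Z)) ⇒ ((n+Z)) ⇒ ((n+n))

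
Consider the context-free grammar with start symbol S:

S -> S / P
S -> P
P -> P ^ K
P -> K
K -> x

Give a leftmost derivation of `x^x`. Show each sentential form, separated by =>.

S=>P=>P^K=>K^K=>x^K=>x^x

S => P   [S -> P]
P => P^K   [P -> P ^ K]
P^K => K^K   [P -> K]
K^K => x^K   [K -> x]
x^K => x^x   [K -> x]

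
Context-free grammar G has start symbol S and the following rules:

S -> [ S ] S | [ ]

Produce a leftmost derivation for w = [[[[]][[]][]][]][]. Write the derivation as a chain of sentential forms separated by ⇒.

S ⇒ [S]S ⇒ [[S]S]S ⇒ [[[S]S]S]S ⇒ [[[[]]S]S]S ⇒ [[[[]][S]S]S]S ⇒ [[[[]][[]]S]S]S ⇒ [[[[]][[]][]]S]S ⇒ [[[[]][[]][]][]]S ⇒ [[[[]][[]][]][]][]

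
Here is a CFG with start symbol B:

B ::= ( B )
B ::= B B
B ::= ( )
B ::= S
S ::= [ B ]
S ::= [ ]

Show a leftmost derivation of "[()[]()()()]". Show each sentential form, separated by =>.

B => S   [B ::= S]
S => [B]   [S ::= [ B ]]
[B] => [BB]   [B ::= B B]
[BB] => [()B]   [B ::= ( )]
[()B] => [()BB]   [B ::= B B]
[()BB] => [()BBB]   [B ::= B B]
[()BBB] => [()SBB]   [B ::= S]
[()SBB] => [()[]BB]   [S ::= [ ]]
[()[]BB] => [()[]()B]   [B ::= ( )]
[()[]()B] => [()[]()BB]   [B ::= B B]
[()[]()BB] => [()[]()()B]   [B ::= ( )]
[()[]()()B] => [()[]()()()]   [B ::= ( )]

B=>S=>[B]=>[BB]=>[()B]=>[()BB]=>[()BBB]=>[()SBB]=>[()[]BB]=>[()[]()B]=>[()[]()BB]=>[()[]()()B]=>[()[]()()()]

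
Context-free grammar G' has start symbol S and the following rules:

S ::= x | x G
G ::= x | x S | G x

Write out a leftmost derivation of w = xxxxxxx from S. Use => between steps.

S => xG => xGx => xxSx => xxxGx => xxxGxx => xxxxSxx => xxxxxxx

S => xG   [S ::= x G]
xG => xGx   [G ::= G x]
xGx => xxSx   [G ::= x S]
xxSx => xxxGx   [S ::= x G]
xxxGx => xxxGxx   [G ::= G x]
xxxGxx => xxxxSxx   [G ::= x S]
xxxxSxx => xxxxxxx   [S ::= x]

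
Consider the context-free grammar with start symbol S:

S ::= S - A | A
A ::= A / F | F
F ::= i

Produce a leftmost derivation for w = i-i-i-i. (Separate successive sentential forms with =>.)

S => S-A   [S ::= S - A]
S-A => S-A-A   [S ::= S - A]
S-A-A => S-A-A-A   [S ::= S - A]
S-A-A-A => A-A-A-A   [S ::= A]
A-A-A-A => F-A-A-A   [A ::= F]
F-A-A-A => i-A-A-A   [F ::= i]
i-A-A-A => i-F-A-A   [A ::= F]
i-F-A-A => i-i-A-A   [F ::= i]
i-i-A-A => i-i-F-A   [A ::= F]
i-i-F-A => i-i-i-A   [F ::= i]
i-i-i-A => i-i-i-F   [A ::= F]
i-i-i-F => i-i-i-i   [F ::= i]

S=>S-A=>S-A-A=>S-A-A-A=>A-A-A-A=>F-A-A-A=>i-A-A-A=>i-F-A-A=>i-i-A-A=>i-i-F-A=>i-i-i-A=>i-i-i-F=>i-i-i-i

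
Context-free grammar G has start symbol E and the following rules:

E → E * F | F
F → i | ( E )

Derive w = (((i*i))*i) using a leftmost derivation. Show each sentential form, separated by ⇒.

E ⇒ F ⇒ (E) ⇒ (E*F) ⇒ (F*F) ⇒ ((E)*F) ⇒ ((F)*F) ⇒ (((E))*F) ⇒ (((E*F))*F) ⇒ (((F*F))*F) ⇒ (((i*F))*F) ⇒ (((i*i))*F) ⇒ (((i*i))*i)

E ⇒ F   [E → F]
F ⇒ (E)   [F → ( E )]
(E) ⇒ (E*F)   [E → E * F]
(E*F) ⇒ (F*F)   [E → F]
(F*F) ⇒ ((E)*F)   [F → ( E )]
((E)*F) ⇒ ((F)*F)   [E → F]
((F)*F) ⇒ (((E))*F)   [F → ( E )]
(((E))*F) ⇒ (((E*F))*F)   [E → E * F]
(((E*F))*F) ⇒ (((F*F))*F)   [E → F]
(((F*F))*F) ⇒ (((i*F))*F)   [F → i]
(((i*F))*F) ⇒ (((i*i))*F)   [F → i]
(((i*i))*F) ⇒ (((i*i))*i)   [F → i]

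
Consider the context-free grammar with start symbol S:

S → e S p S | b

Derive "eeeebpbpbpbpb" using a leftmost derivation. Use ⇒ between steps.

S ⇒ eSpS ⇒ eeSpSpS ⇒ eeeSpSpSpS ⇒ eeeeSpSpSpSpS ⇒ eeeebpSpSpSpS ⇒ eeeebpbpSpSpS ⇒ eeeebpbpbpSpS ⇒ eeeebpbpbpbpS ⇒ eeeebpbpbpbpb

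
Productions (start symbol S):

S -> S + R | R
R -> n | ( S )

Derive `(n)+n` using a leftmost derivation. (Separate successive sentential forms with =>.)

S => S+R => R+R => (S)+R => (R)+R => (n)+R => (n)+n

S => S+R   [S -> S + R]
S+R => R+R   [S -> R]
R+R => (S)+R   [R -> ( S )]
(S)+R => (R)+R   [S -> R]
(R)+R => (n)+R   [R -> n]
(n)+R => (n)+n   [R -> n]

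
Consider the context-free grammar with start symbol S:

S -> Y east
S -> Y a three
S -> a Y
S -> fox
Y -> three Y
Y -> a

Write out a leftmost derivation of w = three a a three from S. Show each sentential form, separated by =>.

S => Y a three => three Y a three => three a a three

S => Y a three   [S -> Y a three]
Y a three => three Y a three   [Y -> three Y]
three Y a three => three a a three   [Y -> a]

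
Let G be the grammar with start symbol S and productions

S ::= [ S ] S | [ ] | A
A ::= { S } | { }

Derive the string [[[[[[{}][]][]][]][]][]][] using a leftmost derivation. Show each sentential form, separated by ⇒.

S ⇒ [S]S ⇒ [[S]S]S ⇒ [[[S]S]S]S ⇒ [[[[S]S]S]S]S ⇒ [[[[[S]S]S]S]S]S ⇒ [[[[[[S]S]S]S]S]S]S ⇒ [[[[[[A]S]S]S]S]S]S ⇒ [[[[[[{}]S]S]S]S]S]S ⇒ [[[[[[{}][]]S]S]S]S]S ⇒ [[[[[[{}][]][]]S]S]S]S ⇒ [[[[[[{}][]][]][]]S]S]S ⇒ [[[[[[{}][]][]][]][]]S]S ⇒ [[[[[[{}][]][]][]][]][]]S ⇒ [[[[[[{}][]][]][]][]][]][]

S ⇒ [S]S   [S ::= [ S ] S]
[S]S ⇒ [[S]S]S   [S ::= [ S ] S]
[[S]S]S ⇒ [[[S]S]S]S   [S ::= [ S ] S]
[[[S]S]S]S ⇒ [[[[S]S]S]S]S   [S ::= [ S ] S]
[[[[S]S]S]S]S ⇒ [[[[[S]S]S]S]S]S   [S ::= [ S ] S]
[[[[[S]S]S]S]S]S ⇒ [[[[[[S]S]S]S]S]S]S   [S ::= [ S ] S]
[[[[[[S]S]S]S]S]S]S ⇒ [[[[[[A]S]S]S]S]S]S   [S ::= A]
[[[[[[A]S]S]S]S]S]S ⇒ [[[[[[{}]S]S]S]S]S]S   [A ::= { }]
[[[[[[{}]S]S]S]S]S]S ⇒ [[[[[[{}][]]S]S]S]S]S   [S ::= [ ]]
[[[[[[{}][]]S]S]S]S]S ⇒ [[[[[[{}][]][]]S]S]S]S   [S ::= [ ]]
[[[[[[{}][]][]]S]S]S]S ⇒ [[[[[[{}][]][]][]]S]S]S   [S ::= [ ]]
[[[[[[{}][]][]][]]S]S]S ⇒ [[[[[[{}][]][]][]][]]S]S   [S ::= [ ]]
[[[[[[{}][]][]][]][]]S]S ⇒ [[[[[[{}][]][]][]][]][]]S   [S ::= [ ]]
[[[[[[{}][]][]][]][]][]]S ⇒ [[[[[[{}][]][]][]][]][]][]   [S ::= [ ]]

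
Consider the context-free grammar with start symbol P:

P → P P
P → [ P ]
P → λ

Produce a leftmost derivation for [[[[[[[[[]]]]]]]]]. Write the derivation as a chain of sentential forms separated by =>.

P => [P]   [P → [ P ]]
[P] => [[P]]   [P → [ P ]]
[[P]] => [[PP]]   [P → P P]
[[PP]] => [[[P]P]]   [P → [ P ]]
[[[P]P]] => [[[[P]]P]]   [P → [ P ]]
[[[[P]]P]] => [[[[PP]]P]]   [P → P P]
[[[[PP]]P]] => [[[[[P]P]]P]]   [P → [ P ]]
[[[[[P]P]]P]] => [[[[[[P]]P]]P]]   [P → [ P ]]
[[[[[[P]]P]]P]] => [[[[[[[P]]]P]]P]]   [P → [ P ]]
[[[[[[[P]]]P]]P]] => [[[[[[[[P]]]]P]]P]]   [P → [ P ]]
[[[[[[[[P]]]]P]]P]] => [[[[[[[[[P]]]]]P]]P]]   [P → [ P ]]
[[[[[[[[[P]]]]]P]]P]] => [[[[[[[[[]]]]]P]]P]]   [P → λ]
[[[[[[[[[]]]]]P]]P]] => [[[[[[[[[]]]]]]]P]]   [P → λ]
[[[[[[[[[]]]]]]]P]] => [[[[[[[[[]]]]]]]]]   [P → λ]

P => [P] => [[P]] => [[PP]] => [[[P]P]] => [[[[P]]P]] => [[[[PP]]P]] => [[[[[P]P]]P]] => [[[[[[P]]P]]P]] => [[[[[[[P]]]P]]P]] => [[[[[[[[P]]]]P]]P]] => [[[[[[[[[P]]]]]P]]P]] => [[[[[[[[[]]]]]P]]P]] => [[[[[[[[[]]]]]]]P]] => [[[[[[[[[]]]]]]]]]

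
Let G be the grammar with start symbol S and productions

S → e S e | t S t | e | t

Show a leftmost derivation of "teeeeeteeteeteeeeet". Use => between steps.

S=>tSt=>teSet=>teeSeet=>teeeSeeet=>teeeeSeeeet=>teeeeeSeeeeet=>teeeeetSteeeeet=>teeeeeteSeteeeeet=>teeeeeteeSeeteeeeet=>teeeeeteeteeteeeeet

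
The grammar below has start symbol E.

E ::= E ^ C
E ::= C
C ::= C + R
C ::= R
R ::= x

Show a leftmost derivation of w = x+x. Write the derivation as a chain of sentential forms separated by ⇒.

E ⇒ C ⇒ C+R ⇒ R+R ⇒ x+R ⇒ x+x

E ⇒ C   [E ::= C]
C ⇒ C+R   [C ::= C + R]
C+R ⇒ R+R   [C ::= R]
R+R ⇒ x+R   [R ::= x]
x+R ⇒ x+x   [R ::= x]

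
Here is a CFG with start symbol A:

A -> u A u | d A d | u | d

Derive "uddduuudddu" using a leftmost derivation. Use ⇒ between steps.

A ⇒ uAu ⇒ udAdu ⇒ uddAddu ⇒ udddAdddu ⇒ uddduAudddu ⇒ uddduuudddu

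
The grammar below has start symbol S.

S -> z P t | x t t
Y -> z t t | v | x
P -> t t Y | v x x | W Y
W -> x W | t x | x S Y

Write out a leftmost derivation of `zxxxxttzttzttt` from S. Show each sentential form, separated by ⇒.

S ⇒ zPt ⇒ zWYt ⇒ zxWYt ⇒ zxxWYt ⇒ zxxxSYYt ⇒ zxxxxttYYt ⇒ zxxxxttzttYt ⇒ zxxxxttzttzttt

S ⇒ zPt   [S -> z P t]
zPt ⇒ zWYt   [P -> W Y]
zWYt ⇒ zxWYt   [W -> x W]
zxWYt ⇒ zxxWYt   [W -> x W]
zxxWYt ⇒ zxxxSYYt   [W -> x S Y]
zxxxSYYt ⇒ zxxxxttYYt   [S -> x t t]
zxxxxttYYt ⇒ zxxxxttzttYt   [Y -> z t t]
zxxxxttzttYt ⇒ zxxxxttzttzttt   [Y -> z t t]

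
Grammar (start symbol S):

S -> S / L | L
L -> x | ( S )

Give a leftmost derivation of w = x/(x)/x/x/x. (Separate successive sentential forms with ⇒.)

S ⇒ S/L ⇒ S/L/L ⇒ S/L/L/L ⇒ S/L/L/L/L ⇒ L/L/L/L/L ⇒ x/L/L/L/L ⇒ x/(S)/L/L/L ⇒ x/(L)/L/L/L ⇒ x/(x)/L/L/L ⇒ x/(x)/x/L/L ⇒ x/(x)/x/x/L ⇒ x/(x)/x/x/x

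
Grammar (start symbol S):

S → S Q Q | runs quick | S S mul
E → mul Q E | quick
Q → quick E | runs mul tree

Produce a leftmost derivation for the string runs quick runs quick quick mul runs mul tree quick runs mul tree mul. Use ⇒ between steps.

S ⇒ S S mul ⇒ runs quick S mul ⇒ runs quick S Q Q mul ⇒ runs quick runs quick Q Q mul ⇒ runs quick runs quick quick E Q mul ⇒ runs quick runs quick quick mul Q E Q mul ⇒ runs quick runs quick quick mul runs mul tree E Q mul ⇒ runs quick runs quick quick mul runs mul tree quick Q mul ⇒ runs quick runs quick quick mul runs mul tree quick runs mul tree mul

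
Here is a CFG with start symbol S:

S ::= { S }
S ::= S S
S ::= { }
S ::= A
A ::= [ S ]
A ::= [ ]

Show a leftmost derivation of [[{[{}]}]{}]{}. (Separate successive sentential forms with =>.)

S => SS   [S ::= S S]
SS => AS   [S ::= A]
AS => [S]S   [A ::= [ S ]]
[S]S => [SS]S   [S ::= S S]
[SS]S => [AS]S   [S ::= A]
[AS]S => [[S]S]S   [A ::= [ S ]]
[[S]S]S => [[{S}]S]S   [S ::= { S }]
[[{S}]S]S => [[{A}]S]S   [S ::= A]
[[{A}]S]S => [[{[S]}]S]S   [A ::= [ S ]]
[[{[S]}]S]S => [[{[{}]}]S]S   [S ::= { }]
[[{[{}]}]S]S => [[{[{}]}]{}]S   [S ::= { }]
[[{[{}]}]{}]S => [[{[{}]}]{}]{}   [S ::= { }]

S => SS => AS => [S]S => [SS]S => [AS]S => [[S]S]S => [[{S}]S]S => [[{A}]S]S => [[{[S]}]S]S => [[{[{}]}]S]S => [[{[{}]}]{}]S => [[{[{}]}]{}]{}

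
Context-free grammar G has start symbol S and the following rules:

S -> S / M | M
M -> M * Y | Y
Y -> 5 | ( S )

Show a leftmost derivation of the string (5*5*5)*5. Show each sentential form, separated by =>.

S => M => M*Y => Y*Y => (S)*Y => (M)*Y => (M*Y)*Y => (M*Y*Y)*Y => (Y*Y*Y)*Y => (5*Y*Y)*Y => (5*5*Y)*Y => (5*5*5)*Y => (5*5*5)*5

S => M   [S -> M]
M => M*Y   [M -> M * Y]
M*Y => Y*Y   [M -> Y]
Y*Y => (S)*Y   [Y -> ( S )]
(S)*Y => (M)*Y   [S -> M]
(M)*Y => (M*Y)*Y   [M -> M * Y]
(M*Y)*Y => (M*Y*Y)*Y   [M -> M * Y]
(M*Y*Y)*Y => (Y*Y*Y)*Y   [M -> Y]
(Y*Y*Y)*Y => (5*Y*Y)*Y   [Y -> 5]
(5*Y*Y)*Y => (5*5*Y)*Y   [Y -> 5]
(5*5*Y)*Y => (5*5*5)*Y   [Y -> 5]
(5*5*5)*Y => (5*5*5)*5   [Y -> 5]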